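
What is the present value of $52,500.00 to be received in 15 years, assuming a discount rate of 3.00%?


Present value formula: PV = FV / (1 + r)^t
PV = $52,500.00 / (1 + 0.03)^15
PV = $52,500.00 / 1.5579674
PV = $33,697.75

PV = FV / (1 + r)^t = $33,697.75


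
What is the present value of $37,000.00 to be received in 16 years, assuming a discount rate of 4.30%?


Present value formula: PV = FV / (1 + r)^t
PV = $37,000.00 / (1 + 0.043)^16
PV = $37,000.00 / 1.961322
PV = $18,864.83

PV = FV / (1 + r)^t = $18,864.83


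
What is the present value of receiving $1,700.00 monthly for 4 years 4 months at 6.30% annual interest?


Present value of an ordinary annuity: PV = PMT × (1 − (1 + r)^(−n)) / r
Monthly rate r = 0.063/12 = 0.00525, n = 52
PV = $1,700.00 × (1 − (1 + 0.063/12)^(−52)) / (0.063/12)
PV = $1,700.00 × 45.402572
PV = $77,184.37

PV = PMT × (1-(1+r)^(-n))/r = $77,184.37


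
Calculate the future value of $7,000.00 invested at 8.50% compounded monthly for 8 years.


Compound interest formula: A = P(1 + r/n)^(nt)
A = $7,000.00 × (1 + 0.085/12)^(12 × 8)
Growth factor: (1 + 0.085/12)^96 = 1.969152
A = $7,000.00 × 1.969152
A = $13,784.06

A = P(1 + r/n)^(nt) = $13,784.06


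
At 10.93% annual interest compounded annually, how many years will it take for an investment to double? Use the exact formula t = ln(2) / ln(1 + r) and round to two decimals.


Doubling condition: (1 + r)^t = 2
Take ln of both sides: t × ln(1 + r) = ln(2)
t = ln(2) / ln(1 + r)
t = 0.693147 / 0.103729
t = 6.68

t = ln(2) / ln(1 + r) = 6.68 years


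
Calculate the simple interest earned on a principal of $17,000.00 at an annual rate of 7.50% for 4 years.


Simple interest formula: I = P × r × t
I = $17,000.00 × 0.075 × 4
I = $5,100.00

I = P × r × t = $5,100.00


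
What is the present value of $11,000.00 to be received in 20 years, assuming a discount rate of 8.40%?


Present value formula: PV = FV / (1 + r)^t
PV = $11,000.00 / (1 + 0.084)^20
PV = $11,000.00 / 5.018635
PV = $2,191.83

PV = FV / (1 + r)^t = $2,191.83


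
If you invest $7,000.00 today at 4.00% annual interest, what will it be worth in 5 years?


Future value formula: FV = PV × (1 + r)^t
FV = $7,000.00 × (1 + 0.04)^5
FV = $7,000.00 × 1.216653
FV = $8,516.57

FV = PV × (1 + r)^t = $8,516.57


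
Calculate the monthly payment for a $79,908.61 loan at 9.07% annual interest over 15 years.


Loan payment formula: PMT = PV × r / (1 − (1 + r)^(−n))
Monthly rate r = 0.0907/12 ≈ 0.00755833, n = 180 months
Denominator: 1 − (1 + 0.0907/12)^(−180) = 0.742152
PMT = $79,908.61 × (0.0907/12) / 0.742152
PMT = $813.82 per month

PMT = PV × r / (1-(1+r)^(-n)) = $813.82/month


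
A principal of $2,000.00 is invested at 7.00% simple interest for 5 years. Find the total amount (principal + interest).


Total amount formula: A = P(1 + rt) = P + P·r·t
Interest: I = P × r × t = $2,000.00 × 0.07 × 5 = $700.00
A = P + I = $2,000.00 + $700.00 = $2,700.00

A = P + I = P(1 + rt) = $2,700.00


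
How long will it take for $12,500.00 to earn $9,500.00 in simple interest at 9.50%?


Rearrange the simple interest formula for t:
I = P × r × t  ⇒  t = I / (P × r)
t = $9,500.00 / ($12,500.00 × 0.095)
t = 8

t = I/(P×r) = 8 years


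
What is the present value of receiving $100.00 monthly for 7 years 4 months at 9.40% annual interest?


Present value of an ordinary annuity: PV = PMT × (1 − (1 + r)^(−n)) / r
Monthly rate r = 0.094/12 ≈ 0.00783333, n = 88
PV = $100.00 × (1 − (1 + 0.094/12)^(−88)) / (0.094/12)
PV = $100.00 × 63.413560
PV = $6,341.36

PV = PMT × (1-(1+r)^(-n))/r = $6,341.36


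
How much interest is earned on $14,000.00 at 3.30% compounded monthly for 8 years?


Compound interest earned = final amount − principal.
A = P(1 + r/n)^(nt) = $14,000.00 × (1 + 0.033/12)^(12 × 8) = $18,223.19
Interest = A − P = $18,223.19 − $14,000.00 = $4,223.19

Interest = A - P = $4,223.19


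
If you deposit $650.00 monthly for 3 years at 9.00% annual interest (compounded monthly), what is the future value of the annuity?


Future value of an ordinary annuity: FV = PMT × ((1 + r)^n − 1) / r
Monthly rate r = 0.09/12 = 0.0075, n = 36
FV = $650.00 × ((1 + 0.09/12)^36 − 1) / (0.09/12)
FV = $650.00 × 41.152716
FV = $26,749.27

FV = PMT × ((1+r)^n - 1)/r = $26,749.27


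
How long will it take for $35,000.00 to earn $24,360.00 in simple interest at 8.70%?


Rearrange the simple interest formula for t:
I = P × r × t  ⇒  t = I / (P × r)
t = $24,360.00 / ($35,000.00 × 0.087)
t = 8

t = I/(P×r) = 8 years


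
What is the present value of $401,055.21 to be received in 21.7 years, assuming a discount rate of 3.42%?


Present value formula: PV = FV / (1 + r)^t
PV = $401,055.21 / (1 + 0.0342)^21.7
PV = $401,055.21 / 2.07452358
PV = $193,324.01

PV = FV / (1 + r)^t = $193,324.01


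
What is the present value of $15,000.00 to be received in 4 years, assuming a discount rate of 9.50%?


Present value formula: PV = FV / (1 + r)^t
PV = $15,000.00 / (1 + 0.095)^4
PV = $15,000.00 / 1.437661
PV = $10,433.61

PV = FV / (1 + r)^t = $10,433.61


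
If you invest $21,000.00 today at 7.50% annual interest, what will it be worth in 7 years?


Future value formula: FV = PV × (1 + r)^t
FV = $21,000.00 × (1 + 0.075)^7
FV = $21,000.00 × 1.659049
FV = $34,840.03

FV = PV × (1 + r)^t = $34,840.03


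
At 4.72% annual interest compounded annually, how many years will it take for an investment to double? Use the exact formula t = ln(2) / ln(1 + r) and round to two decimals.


Doubling condition: (1 + r)^t = 2
Take ln of both sides: t × ln(1 + r) = ln(2)
t = ln(2) / ln(1 + r)
t = 0.693147 / 0.046120
t = 15.03

t = ln(2) / ln(1 + r) = 15.03 years


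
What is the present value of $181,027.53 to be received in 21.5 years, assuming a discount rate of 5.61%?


Present value formula: PV = FV / (1 + r)^t
PV = $181,027.53 / (1 + 0.0561)^21.5
PV = $181,027.53 / 3.2333924
PV = $55,986.87

PV = FV / (1 + r)^t = $55,986.87


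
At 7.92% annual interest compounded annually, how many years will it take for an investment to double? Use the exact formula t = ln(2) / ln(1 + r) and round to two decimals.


Doubling condition: (1 + r)^t = 2
Take ln of both sides: t × ln(1 + r) = ln(2)
t = ln(2) / ln(1 + r)
t = 0.693147 / 0.076220
t = 9.09

t = ln(2) / ln(1 + r) = 9.09 years


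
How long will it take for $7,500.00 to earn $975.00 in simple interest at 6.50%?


Rearrange the simple interest formula for t:
I = P × r × t  ⇒  t = I / (P × r)
t = $975.00 / ($7,500.00 × 0.065)
t = 2

t = I/(P×r) = 2 years


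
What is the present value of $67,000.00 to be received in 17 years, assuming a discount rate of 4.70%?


Present value formula: PV = FV / (1 + r)^t
PV = $67,000.00 / (1 + 0.047)^17
PV = $67,000.00 / 2.1832003
PV = $30,688.89

PV = FV / (1 + r)^t = $30,688.89


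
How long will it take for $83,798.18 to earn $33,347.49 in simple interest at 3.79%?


Rearrange the simple interest formula for t:
I = P × r × t  ⇒  t = I / (P × r)
t = $33,347.49 / ($83,798.18 × 0.0379)
t = 10.5

t = I/(P×r) = 10.5 years


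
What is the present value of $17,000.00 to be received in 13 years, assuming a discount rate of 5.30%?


Present value formula: PV = FV / (1 + r)^t
PV = $17,000.00 / (1 + 0.053)^13
PV = $17,000.00 / 1.9569009
PV = $8,687.21

PV = FV / (1 + r)^t = $8,687.21


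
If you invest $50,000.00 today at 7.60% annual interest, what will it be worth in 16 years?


Future value formula: FV = PV × (1 + r)^t
FV = $50,000.00 × (1 + 0.076)^16
FV = $50,000.00 × 3.228467
FV = $161,423.35

FV = PV × (1 + r)^t = $161,423.35


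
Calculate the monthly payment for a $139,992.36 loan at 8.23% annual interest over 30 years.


Loan payment formula: PMT = PV × r / (1 − (1 + r)^(−n))
Monthly rate r = 0.0823/12 ≈ 0.00685833, n = 360 months
Denominator: 1 − (1 + 0.0823/12)^(−360) = 0.914614
PMT = $139,992.36 × (0.0823/12) / 0.914614
PMT = $1,049.75 per month

PMT = PV × r / (1-(1+r)^(-n)) = $1,049.75/month


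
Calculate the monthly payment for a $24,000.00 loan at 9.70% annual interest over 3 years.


Loan payment formula: PMT = PV × r / (1 − (1 + r)^(−n))
Monthly rate r = 0.097/12 ≈ 0.00808333, n = 36 months
Denominator: 1 − (1 + 0.097/12)^(−36) = 0.251609
PMT = $24,000.00 × (0.097/12) / 0.251609
PMT = $771.04 per month

PMT = PV × r / (1-(1+r)^(-n)) = $771.04/month


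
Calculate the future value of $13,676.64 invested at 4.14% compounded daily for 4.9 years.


Compound interest formula: A = P(1 + r/n)^(nt)
A = $13,676.64 × (1 + 0.0414/365)^(365 × 4.9)
Growth factor: (1 + 0.0414/365)^1788.5 = 1.224887
A = $13,676.64 × 1.224887
A = $16,752.34

A = P(1 + r/n)^(nt) = $16,752.34


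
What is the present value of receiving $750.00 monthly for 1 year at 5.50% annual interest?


Present value of an ordinary annuity: PV = PMT × (1 − (1 + r)^(−n)) / r
Monthly rate r = 0.055/12 ≈ 0.00458333, n = 12
PV = $750.00 × (1 − (1 + 0.055/12)^(−12)) / (0.055/12)
PV = $750.00 × 11.650017
PV = $8,737.51

PV = PMT × (1-(1+r)^(-n))/r = $8,737.51


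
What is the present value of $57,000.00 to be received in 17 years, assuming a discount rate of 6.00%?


Present value formula: PV = FV / (1 + r)^t
PV = $57,000.00 / (1 + 0.06)^17
PV = $57,000.00 / 2.692773
PV = $21,167.77

PV = FV / (1 + r)^t = $21,167.77


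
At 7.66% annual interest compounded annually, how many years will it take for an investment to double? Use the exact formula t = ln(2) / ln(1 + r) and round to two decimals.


Doubling condition: (1 + r)^t = 2
Take ln of both sides: t × ln(1 + r) = ln(2)
t = ln(2) / ln(1 + r)
t = 0.693147 / 0.073808
t = 9.39

t = ln(2) / ln(1 + r) = 9.39 years


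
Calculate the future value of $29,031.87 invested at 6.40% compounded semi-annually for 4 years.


Compound interest formula: A = P(1 + r/n)^(nt)
A = $29,031.87 × (1 + 0.064/2)^(2 × 4)
Growth factor: (1 + 0.064/2)^8 = 1.2865823
A = $29,031.87 × 1.2865823
A = $37,351.89

A = P(1 + r/n)^(nt) = $37,351.89


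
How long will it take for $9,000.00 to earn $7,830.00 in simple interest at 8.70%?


Rearrange the simple interest formula for t:
I = P × r × t  ⇒  t = I / (P × r)
t = $7,830.00 / ($9,000.00 × 0.087)
t = 10

t = I/(P×r) = 10 years


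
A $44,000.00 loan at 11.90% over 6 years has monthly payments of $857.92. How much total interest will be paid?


Total paid over the life of the loan = PMT × n.
Total paid = $857.92 × 72 = $61,770.24
Total interest = total paid − principal = $61,770.24 − $44,000.00 = $17,770.24

Total interest = (PMT × n) - PV = $17,770.24


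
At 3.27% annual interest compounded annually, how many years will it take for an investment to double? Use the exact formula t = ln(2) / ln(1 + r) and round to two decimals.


Doubling condition: (1 + r)^t = 2
Take ln of both sides: t × ln(1 + r) = ln(2)
t = ln(2) / ln(1 + r)
t = 0.693147 / 0.032177
t = 21.54

t = ln(2) / ln(1 + r) = 21.54 years


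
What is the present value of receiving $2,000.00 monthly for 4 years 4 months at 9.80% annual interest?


Present value of an ordinary annuity: PV = PMT × (1 − (1 + r)^(−n)) / r
Monthly rate r = 0.098/12 ≈ 0.00816667, n = 52
PV = $2,000.00 × (1 − (1 + 0.098/12)^(−52)) / (0.098/12)
PV = $2,000.00 × 42.230616
PV = $84,461.23

PV = PMT × (1-(1+r)^(-n))/r = $84,461.23


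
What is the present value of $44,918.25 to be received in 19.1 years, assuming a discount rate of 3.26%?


Present value formula: PV = FV / (1 + r)^t
PV = $44,918.25 / (1 + 0.0326)^19.1
PV = $44,918.25 / 1.845455
PV = $24,339.93

PV = FV / (1 + r)^t = $24,339.93


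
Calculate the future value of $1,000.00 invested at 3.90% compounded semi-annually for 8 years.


Compound interest formula: A = P(1 + r/n)^(nt)
A = $1,000.00 × (1 + 0.039/2)^(2 × 8)
Growth factor: (1 + 0.039/2)^16 = 1.362058
A = $1,000.00 × 1.362058
A = $1,362.06

A = P(1 + r/n)^(nt) = $1,362.06


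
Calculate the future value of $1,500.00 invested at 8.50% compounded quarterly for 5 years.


Compound interest formula: A = P(1 + r/n)^(nt)
A = $1,500.00 × (1 + 0.085/4)^(4 × 5)
Growth factor: (1 + 0.085/4)^20 = 1.522795
A = $1,500.00 × 1.522795
A = $2,284.19

A = P(1 + r/n)^(nt) = $2,284.19


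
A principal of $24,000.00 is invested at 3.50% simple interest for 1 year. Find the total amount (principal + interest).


Total amount formula: A = P(1 + rt) = P + P·r·t
Interest: I = P × r × t = $24,000.00 × 0.035 × 1 = $840.00
A = P + I = $24,000.00 + $840.00 = $24,840.00

A = P + I = P(1 + rt) = $24,840.00


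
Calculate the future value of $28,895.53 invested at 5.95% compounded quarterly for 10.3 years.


Compound interest formula: A = P(1 + r/n)^(nt)
A = $28,895.53 × (1 + 0.0595/4)^(4 × 10.3)
Growth factor: (1 + 0.0595/4)^41.2 = 1.8373726
A = $28,895.53 × 1.8373726
A = $53,091.86

A = P(1 + r/n)^(nt) = $53,091.86


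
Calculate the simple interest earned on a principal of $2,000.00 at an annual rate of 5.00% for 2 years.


Simple interest formula: I = P × r × t
I = $2,000.00 × 0.05 × 2
I = $200.00

I = P × r × t = $200.00


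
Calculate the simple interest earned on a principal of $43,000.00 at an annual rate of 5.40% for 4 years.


Simple interest formula: I = P × r × t
I = $43,000.00 × 0.054 × 4
I = $9,288.00

I = P × r × t = $9,288.00


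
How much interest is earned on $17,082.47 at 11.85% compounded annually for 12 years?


Compound interest earned = final amount − principal.
A = P(1 + r/n)^(nt) = $17,082.47 × (1 + 0.1185/1)^(1 × 12) = $65,491.14
Interest = A − P = $65,491.14 − $17,082.47 = $48,408.67

Interest = A - P = $48,408.67


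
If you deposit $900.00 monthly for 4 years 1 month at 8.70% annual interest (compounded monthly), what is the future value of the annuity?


Future value of an ordinary annuity: FV = PMT × ((1 + r)^n − 1) / r
Monthly rate r = 0.087/12 = 0.00725, n = 49
FV = $900.00 × ((1 + 0.087/12)^49 − 1) / (0.087/12)
FV = $900.00 × 58.580714
FV = $52,722.64

FV = PMT × ((1+r)^n - 1)/r = $52,722.64


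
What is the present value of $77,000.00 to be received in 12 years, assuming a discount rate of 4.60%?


Present value formula: PV = FV / (1 + r)^t
PV = $77,000.00 / (1 + 0.046)^12
PV = $77,000.00 / 1.7154585
PV = $44,885.96

PV = FV / (1 + r)^t = $44,885.96


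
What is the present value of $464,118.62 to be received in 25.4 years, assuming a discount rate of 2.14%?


Present value formula: PV = FV / (1 + r)^t
PV = $464,118.62 / (1 + 0.0214)^25.4
PV = $464,118.62 / 1.7122796
PV = $271,053.06

PV = FV / (1 + r)^t = $271,053.06


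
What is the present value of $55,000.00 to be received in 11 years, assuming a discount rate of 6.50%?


Present value formula: PV = FV / (1 + r)^t
PV = $55,000.00 / (1 + 0.065)^11
PV = $55,000.00 / 1.9991514
PV = $27,511.67

PV = FV / (1 + r)^t = $27,511.67


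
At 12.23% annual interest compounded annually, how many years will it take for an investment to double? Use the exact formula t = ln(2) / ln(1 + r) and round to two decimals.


Doubling condition: (1 + r)^t = 2
Take ln of both sides: t × ln(1 + r) = ln(2)
t = ln(2) / ln(1 + r)
t = 0.693147 / 0.115380
t = 6.01

t = ln(2) / ln(1 + r) = 6.01 years


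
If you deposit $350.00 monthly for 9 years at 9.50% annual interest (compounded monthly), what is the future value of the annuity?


Future value of an ordinary annuity: FV = PMT × ((1 + r)^n − 1) / r
Monthly rate r = 0.095/12 ≈ 0.00791667, n = 108
FV = $350.00 × ((1 + 0.095/12)^108 − 1) / (0.095/12)
FV = $350.00 × 169.701665
FV = $59,395.58

FV = PMT × ((1+r)^n - 1)/r = $59,395.58


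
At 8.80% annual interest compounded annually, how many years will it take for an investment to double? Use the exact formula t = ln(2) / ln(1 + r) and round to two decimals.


Doubling condition: (1 + r)^t = 2
Take ln of both sides: t × ln(1 + r) = ln(2)
t = ln(2) / ln(1 + r)
t = 0.693147 / 0.084341
t = 8.22

t = ln(2) / ln(1 + r) = 8.22 years


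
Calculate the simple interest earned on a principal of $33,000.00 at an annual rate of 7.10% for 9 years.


Simple interest formula: I = P × r × t
I = $33,000.00 × 0.071 × 9
I = $21,087.00

I = P × r × t = $21,087.00


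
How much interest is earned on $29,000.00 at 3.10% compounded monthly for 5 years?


Compound interest earned = final amount − principal.
A = P(1 + r/n)^(nt) = $29,000.00 × (1 + 0.031/12)^(12 × 5) = $33,855.31
Interest = A − P = $33,855.31 − $29,000.00 = $4,855.31

Interest = A - P = $4,855.31


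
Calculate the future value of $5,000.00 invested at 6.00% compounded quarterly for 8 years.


Compound interest formula: A = P(1 + r/n)^(nt)
A = $5,000.00 × (1 + 0.06/4)^(4 × 8)
Growth factor: (1 + 0.06/4)^32 = 1.610324
A = $5,000.00 × 1.610324
A = $8,051.62

A = P(1 + r/n)^(nt) = $8,051.62


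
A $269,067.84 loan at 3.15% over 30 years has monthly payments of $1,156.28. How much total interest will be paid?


Total paid over the life of the loan = PMT × n.
Total paid = $1,156.28 × 360 = $416,260.80
Total interest = total paid − principal = $416,260.80 − $269,067.84 = $147,192.96

Total interest = (PMT × n) - PV = $147,192.96


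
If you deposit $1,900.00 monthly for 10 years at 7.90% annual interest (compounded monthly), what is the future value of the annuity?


Future value of an ordinary annuity: FV = PMT × ((1 + r)^n − 1) / r
Monthly rate r = 0.079/12 ≈ 0.00658333, n = 120
FV = $1,900.00 × ((1 + 0.079/12)^120 − 1) / (0.079/12)
FV = $1,900.00 × 181.928974
FV = $345,665.05

FV = PMT × ((1+r)^n - 1)/r = $345,665.05


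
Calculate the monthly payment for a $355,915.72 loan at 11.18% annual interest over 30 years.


Loan payment formula: PMT = PV × r / (1 − (1 + r)^(−n))
Monthly rate r = 0.1118/12 ≈ 0.00931667, n = 360 months
Denominator: 1 − (1 + 0.1118/12)^(−360) = 0.9645089
PMT = $355,915.72 × (0.1118/12) / 0.9645089
PMT = $3,437.97 per month

PMT = PV × r / (1-(1+r)^(-n)) = $3,437.97/month


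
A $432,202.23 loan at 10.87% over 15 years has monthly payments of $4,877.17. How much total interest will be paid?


Total paid over the life of the loan = PMT × n.
Total paid = $4,877.17 × 180 = $877,890.60
Total interest = total paid − principal = $877,890.60 − $432,202.23 = $445,688.37

Total interest = (PMT × n) - PV = $445,688.37


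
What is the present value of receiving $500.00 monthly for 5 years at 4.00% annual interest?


Present value of an ordinary annuity: PV = PMT × (1 − (1 + r)^(−n)) / r
Monthly rate r = 0.04/12 ≈ 0.00333333, n = 60
PV = $500.00 × (1 − (1 + 0.04/12)^(−60)) / (0.04/12)
PV = $500.00 × 54.299069
PV = $27,149.53

PV = PMT × (1-(1+r)^(-n))/r = $27,149.53


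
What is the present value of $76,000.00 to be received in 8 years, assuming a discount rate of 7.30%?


Present value formula: PV = FV / (1 + r)^t
PV = $76,000.00 / (1 + 0.073)^8
PV = $76,000.00 / 1.757105
PV = $43,252.96

PV = FV / (1 + r)^t = $43,252.96


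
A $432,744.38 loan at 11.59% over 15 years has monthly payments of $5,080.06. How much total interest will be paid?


Total paid over the life of the loan = PMT × n.
Total paid = $5,080.06 × 180 = $914,410.80
Total interest = total paid − principal = $914,410.80 − $432,744.38 = $481,666.42

Total interest = (PMT × n) - PV = $481,666.42


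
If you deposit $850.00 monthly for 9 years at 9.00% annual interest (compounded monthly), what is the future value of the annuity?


Future value of an ordinary annuity: FV = PMT × ((1 + r)^n − 1) / r
Monthly rate r = 0.09/12 = 0.0075, n = 108
FV = $850.00 × ((1 + 0.09/12)^108 − 1) / (0.09/12)
FV = $850.00 × 165.483223
FV = $140,660.74

FV = PMT × ((1+r)^n - 1)/r = $140,660.74


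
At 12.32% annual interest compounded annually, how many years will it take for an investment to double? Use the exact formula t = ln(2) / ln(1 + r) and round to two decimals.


Doubling condition: (1 + r)^t = 2
Take ln of both sides: t × ln(1 + r) = ln(2)
t = ln(2) / ln(1 + r)
t = 0.693147 / 0.116182
t = 5.97

t = ln(2) / ln(1 + r) = 5.97 years


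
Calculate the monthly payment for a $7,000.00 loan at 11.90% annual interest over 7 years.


Loan payment formula: PMT = PV × r / (1 − (1 + r)^(−n))
Monthly rate r = 0.119/12 ≈ 0.00991667, n = 84 months
Denominator: 1 − (1 + 0.119/12)^(−84) = 0.563469
PMT = $7,000.00 × (0.119/12) / 0.563469
PMT = $123.20 per month

PMT = PV × r / (1-(1+r)^(-n)) = $123.20/month


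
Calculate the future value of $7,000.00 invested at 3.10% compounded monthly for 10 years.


Compound interest formula: A = P(1 + r/n)^(nt)
A = $7,000.00 × (1 + 0.031/12)^(12 × 10)
Growth factor: (1 + 0.031/12)^120 = 1.362880
A = $7,000.00 × 1.362880
A = $9,540.16

A = P(1 + r/n)^(nt) = $9,540.16


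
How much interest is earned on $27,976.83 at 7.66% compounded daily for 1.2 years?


Compound interest earned = final amount − principal.
A = P(1 + r/n)^(nt) = $27,976.83 × (1 + 0.0766/365)^(365 × 1.2) = $30,670.06
Interest = A − P = $30,670.06 − $27,976.83 = $2,693.23

Interest = A - P = $2,693.23


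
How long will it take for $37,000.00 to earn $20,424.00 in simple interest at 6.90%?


Rearrange the simple interest formula for t:
I = P × r × t  ⇒  t = I / (P × r)
t = $20,424.00 / ($37,000.00 × 0.069)
t = 8

t = I/(P×r) = 8 years


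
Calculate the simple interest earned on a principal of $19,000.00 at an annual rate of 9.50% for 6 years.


Simple interest formula: I = P × r × t
I = $19,000.00 × 0.095 × 6
I = $10,830.00

I = P × r × t = $10,830.00


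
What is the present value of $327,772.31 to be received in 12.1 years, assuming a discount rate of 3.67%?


Present value formula: PV = FV / (1 + r)^t
PV = $327,772.31 / (1 + 0.0367)^12.1
PV = $327,772.31 / 1.5466872
PV = $211,918.94

PV = FV / (1 + r)^t = $211,918.94


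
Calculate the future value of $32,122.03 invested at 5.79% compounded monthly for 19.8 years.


Compound interest formula: A = P(1 + r/n)^(nt)
A = $32,122.03 × (1 + 0.0579/12)^(12 × 19.8)
Growth factor: (1 + 0.0579/12)^237.6 = 3.138243
A = $32,122.03 × 3.138243
A = $100,806.74

A = P(1 + r/n)^(nt) = $100,806.74


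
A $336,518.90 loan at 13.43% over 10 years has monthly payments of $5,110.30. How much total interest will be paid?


Total paid over the life of the loan = PMT × n.
Total paid = $5,110.30 × 120 = $613,236.00
Total interest = total paid − principal = $613,236.00 − $336,518.90 = $276,717.10

Total interest = (PMT × n) - PV = $276,717.10


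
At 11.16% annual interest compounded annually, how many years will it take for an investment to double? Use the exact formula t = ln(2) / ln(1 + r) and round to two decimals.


Doubling condition: (1 + r)^t = 2
Take ln of both sides: t × ln(1 + r) = ln(2)
t = ln(2) / ln(1 + r)
t = 0.693147 / 0.105800
t = 6.55

t = ln(2) / ln(1 + r) = 6.55 years


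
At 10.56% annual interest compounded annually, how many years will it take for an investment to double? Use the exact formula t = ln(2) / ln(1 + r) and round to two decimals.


Doubling condition: (1 + r)^t = 2
Take ln of both sides: t × ln(1 + r) = ln(2)
t = ln(2) / ln(1 + r)
t = 0.693147 / 0.100388
t = 6.90

t = ln(2) / ln(1 + r) = 6.90 years


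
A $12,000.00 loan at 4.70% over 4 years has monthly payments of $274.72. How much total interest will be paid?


Total paid over the life of the loan = PMT × n.
Total paid = $274.72 × 48 = $13,186.56
Total interest = total paid − principal = $13,186.56 − $12,000.00 = $1,186.56

Total interest = (PMT × n) - PV = $1,186.56


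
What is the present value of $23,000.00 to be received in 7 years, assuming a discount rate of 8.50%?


Present value formula: PV = FV / (1 + r)^t
PV = $23,000.00 / (1 + 0.085)^7
PV = $23,000.00 / 1.770142
PV = $12,993.31

PV = FV / (1 + r)^t = $12,993.31


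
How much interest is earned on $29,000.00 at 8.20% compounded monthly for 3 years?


Compound interest earned = final amount − principal.
A = P(1 + r/n)^(nt) = $29,000.00 × (1 + 0.082/12)^(12 × 3) = $37,057.07
Interest = A − P = $37,057.07 − $29,000.00 = $8,057.07

Interest = A - P = $8,057.07


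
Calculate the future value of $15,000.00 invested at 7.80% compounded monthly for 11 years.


Compound interest formula: A = P(1 + r/n)^(nt)
A = $15,000.00 × (1 + 0.078/12)^(12 × 11)
Growth factor: (1 + 0.078/12)^132 = 2.351900
A = $15,000.00 × 2.351900
A = $35,278.50

A = P(1 + r/n)^(nt) = $35,278.50


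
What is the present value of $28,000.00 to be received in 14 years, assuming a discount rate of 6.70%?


Present value formula: PV = FV / (1 + r)^t
PV = $28,000.00 / (1 + 0.067)^14
PV = $28,000.00 / 2.479145
PV = $11,294.22

PV = FV / (1 + r)^t = $11,294.22


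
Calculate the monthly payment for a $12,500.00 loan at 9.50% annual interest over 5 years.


Loan payment formula: PMT = PV × r / (1 − (1 + r)^(−n))
Monthly rate r = 0.095/12 ≈ 0.00791667, n = 60 months
Denominator: 1 − (1 + 0.095/12)^(−60) = 0.376951
PMT = $12,500.00 × (0.095/12) / 0.376951
PMT = $262.52 per month

PMT = PV × r / (1-(1+r)^(-n)) = $262.52/month


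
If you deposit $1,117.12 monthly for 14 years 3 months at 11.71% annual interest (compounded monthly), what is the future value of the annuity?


Future value of an ordinary annuity: FV = PMT × ((1 + r)^n − 1) / r
Monthly rate r = 0.1171/12 ≈ 0.00975833, n = 171
FV = $1,117.12 × ((1 + 0.1171/12)^171 − 1) / (0.1171/12)
FV = $1,117.12 × 436.795169
FV = $487,952.62

FV = PMT × ((1+r)^n - 1)/r = $487,952.62


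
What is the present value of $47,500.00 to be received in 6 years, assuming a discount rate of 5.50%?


Present value formula: PV = FV / (1 + r)^t
PV = $47,500.00 / (1 + 0.055)^6
PV = $47,500.00 / 1.3788428
PV = $34,449.18

PV = FV / (1 + r)^t = $34,449.18


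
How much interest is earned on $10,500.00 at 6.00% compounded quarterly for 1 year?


Compound interest earned = final amount − principal.
A = P(1 + r/n)^(nt) = $10,500.00 × (1 + 0.06/4)^(4 × 1) = $11,144.32
Interest = A − P = $11,144.32 − $10,500.00 = $644.32

Interest = A - P = $644.32


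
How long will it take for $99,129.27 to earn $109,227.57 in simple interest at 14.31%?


Rearrange the simple interest formula for t:
I = P × r × t  ⇒  t = I / (P × r)
t = $109,227.57 / ($99,129.27 × 0.1431)
t = 7.7

t = I/(P×r) = 7.7 years


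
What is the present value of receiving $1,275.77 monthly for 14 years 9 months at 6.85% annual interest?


Present value of an ordinary annuity: PV = PMT × (1 − (1 + r)^(−n)) / r
Monthly rate r = 0.0685/12 ≈ 0.00570833, n = 177
PV = $1,275.77 × (1 − (1 + 0.0685/12)^(−177)) / (0.0685/12)
PV = $1,275.77 × 111.218123
PV = $141,888.74

PV = PMT × (1-(1+r)^(-n))/r = $141,888.74


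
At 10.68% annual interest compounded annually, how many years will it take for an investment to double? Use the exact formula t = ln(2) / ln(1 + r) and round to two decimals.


Doubling condition: (1 + r)^t = 2
Take ln of both sides: t × ln(1 + r) = ln(2)
t = ln(2) / ln(1 + r)
t = 0.693147 / 0.101473
t = 6.83

t = ln(2) / ln(1 + r) = 6.83 years


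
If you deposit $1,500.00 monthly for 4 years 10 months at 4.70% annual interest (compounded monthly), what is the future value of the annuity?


Future value of an ordinary annuity: FV = PMT × ((1 + r)^n − 1) / r
Monthly rate r = 0.047/12 ≈ 0.00391667, n = 58
FV = $1,500.00 × ((1 + 0.047/12)^58 − 1) / (0.047/12)
FV = $1,500.00 × 64.974198
FV = $97,461.30

FV = PMT × ((1+r)^n - 1)/r = $97,461.30


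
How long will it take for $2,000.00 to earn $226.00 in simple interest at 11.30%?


Rearrange the simple interest formula for t:
I = P × r × t  ⇒  t = I / (P × r)
t = $226.00 / ($2,000.00 × 0.113)
t = 1

t = I/(P×r) = 1 year


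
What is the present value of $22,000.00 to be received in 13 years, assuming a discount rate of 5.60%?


Present value formula: PV = FV / (1 + r)^t
PV = $22,000.00 / (1 + 0.056)^13
PV = $22,000.00 / 2.030631
PV = $10,834.07

PV = FV / (1 + r)^t = $10,834.07


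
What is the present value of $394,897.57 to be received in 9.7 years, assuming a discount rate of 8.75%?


Present value formula: PV = FV / (1 + r)^t
PV = $394,897.57 / (1 + 0.0875)^9.7
PV = $394,897.57 / 2.2561287
PV = $175,033.26

PV = FV / (1 + r)^t = $175,033.26


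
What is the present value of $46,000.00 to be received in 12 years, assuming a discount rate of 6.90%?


Present value formula: PV = FV / (1 + r)^t
PV = $46,000.00 / (1 + 0.069)^12
PV = $46,000.00 / 2.227063
PV = $20,655.01

PV = FV / (1 + r)^t = $20,655.01


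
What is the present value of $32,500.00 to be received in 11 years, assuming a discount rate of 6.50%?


Present value formula: PV = FV / (1 + r)^t
PV = $32,500.00 / (1 + 0.065)^11
PV = $32,500.00 / 1.999151
PV = $16,256.90

PV = FV / (1 + r)^t = $16,256.90


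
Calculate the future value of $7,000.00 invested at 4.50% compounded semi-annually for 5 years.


Compound interest formula: A = P(1 + r/n)^(nt)
A = $7,000.00 × (1 + 0.045/2)^(2 × 5)
Growth factor: (1 + 0.045/2)^10 = 1.249203
A = $7,000.00 × 1.249203
A = $8,744.42

A = P(1 + r/n)^(nt) = $8,744.42


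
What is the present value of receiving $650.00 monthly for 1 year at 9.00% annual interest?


Present value of an ordinary annuity: PV = PMT × (1 − (1 + r)^(−n)) / r
Monthly rate r = 0.09/12 = 0.0075, n = 12
PV = $650.00 × (1 − (1 + 0.09/12)^(−12)) / (0.09/12)
PV = $650.00 × 11.434913
PV = $7,432.69

PV = PMT × (1-(1+r)^(-n))/r = $7,432.69


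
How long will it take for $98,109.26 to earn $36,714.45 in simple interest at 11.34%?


Rearrange the simple interest formula for t:
I = P × r × t  ⇒  t = I / (P × r)
t = $36,714.45 / ($98,109.26 × 0.1134)
t = 3.3

t = I/(P×r) = 3.3 years


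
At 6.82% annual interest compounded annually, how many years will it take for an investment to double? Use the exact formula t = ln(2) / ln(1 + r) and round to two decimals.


Doubling condition: (1 + r)^t = 2
Take ln of both sides: t × ln(1 + r) = ln(2)
t = ln(2) / ln(1 + r)
t = 0.693147 / 0.065975
t = 10.51

t = ln(2) / ln(1 + r) = 10.51 years


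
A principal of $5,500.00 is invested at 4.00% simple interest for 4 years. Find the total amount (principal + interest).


Total amount formula: A = P(1 + rt) = P + P·r·t
Interest: I = P × r × t = $5,500.00 × 0.04 × 4 = $880.00
A = P + I = $5,500.00 + $880.00 = $6,380.00

A = P + I = P(1 + rt) = $6,380.00


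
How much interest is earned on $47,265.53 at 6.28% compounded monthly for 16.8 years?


Compound interest earned = final amount − principal.
A = P(1 + r/n)^(nt) = $47,265.53 × (1 + 0.0628/12)^(12 × 16.8) = $135,377.91
Interest = A − P = $135,377.91 − $47,265.53 = $88,112.38

Interest = A - P = $88,112.38


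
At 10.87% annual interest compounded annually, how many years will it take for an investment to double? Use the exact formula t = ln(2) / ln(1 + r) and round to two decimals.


Doubling condition: (1 + r)^t = 2
Take ln of both sides: t × ln(1 + r) = ln(2)
t = ln(2) / ln(1 + r)
t = 0.693147 / 0.103188
t = 6.72

t = ln(2) / ln(1 + r) = 6.72 years


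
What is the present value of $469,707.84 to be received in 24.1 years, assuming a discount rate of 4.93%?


Present value formula: PV = FV / (1 + r)^t
PV = $469,707.84 / (1 + 0.0493)^24.1
PV = $469,707.84 / 3.1892026
PV = $147,280.65

PV = FV / (1 + r)^t = $147,280.65


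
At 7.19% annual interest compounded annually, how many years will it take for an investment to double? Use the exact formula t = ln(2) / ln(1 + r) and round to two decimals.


Doubling condition: (1 + r)^t = 2
Take ln of both sides: t × ln(1 + r) = ln(2)
t = ln(2) / ln(1 + r)
t = 0.693147 / 0.069433
t = 9.98

t = ln(2) / ln(1 + r) = 9.98 years


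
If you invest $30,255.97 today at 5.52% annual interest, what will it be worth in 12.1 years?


Future value formula: FV = PV × (1 + r)^t
FV = $30,255.97 × (1 + 0.0552)^12.1
FV = $30,255.97 × 1.915803
FV = $57,964.48

FV = PV × (1 + r)^t = $57,964.48


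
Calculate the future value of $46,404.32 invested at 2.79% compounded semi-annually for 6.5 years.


Compound interest formula: A = P(1 + r/n)^(nt)
A = $46,404.32 × (1 + 0.0279/2)^(2 × 6.5)
Growth factor: (1 + 0.0279/2)^13 = 1.1973332
A = $46,404.32 × 1.1973332
A = $55,561.43

A = P(1 + r/n)^(nt) = $55,561.43


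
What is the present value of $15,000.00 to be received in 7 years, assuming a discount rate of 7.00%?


Present value formula: PV = FV / (1 + r)^t
PV = $15,000.00 / (1 + 0.07)^7
PV = $15,000.00 / 1.605781
PV = $9,341.25

PV = FV / (1 + r)^t = $9,341.25


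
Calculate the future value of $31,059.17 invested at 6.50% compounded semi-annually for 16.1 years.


Compound interest formula: A = P(1 + r/n)^(nt)
A = $31,059.17 × (1 + 0.065/2)^(2 × 16.1)
Growth factor: (1 + 0.065/2)^32.2 = 2.80065712
A = $31,059.17 × 2.80065712
A = $86,986.09

A = P(1 + r/n)^(nt) = $86,986.09


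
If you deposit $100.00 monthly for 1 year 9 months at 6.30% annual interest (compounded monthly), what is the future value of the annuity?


Future value of an ordinary annuity: FV = PMT × ((1 + r)^n − 1) / r
Monthly rate r = 0.063/12 = 0.00525, n = 21
FV = $100.00 × ((1 + 0.063/12)^21 − 1) / (0.063/12)
FV = $100.00 × 22.140040
FV = $2,214.00

FV = PMT × ((1+r)^n - 1)/r = $2,214.00


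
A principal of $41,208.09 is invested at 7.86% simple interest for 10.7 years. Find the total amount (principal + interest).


Total amount formula: A = P(1 + rt) = P + P·r·t
Interest: I = P × r × t = $41,208.09 × 0.0786 × 10.7 = $34,656.83
A = P + I = $41,208.09 + $34,656.83 = $75,864.92

A = P + I = P(1 + rt) = $75,864.92


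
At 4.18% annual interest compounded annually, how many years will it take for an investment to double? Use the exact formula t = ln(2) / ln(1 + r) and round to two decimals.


Doubling condition: (1 + r)^t = 2
Take ln of both sides: t × ln(1 + r) = ln(2)
t = ln(2) / ln(1 + r)
t = 0.693147 / 0.040950
t = 16.93

t = ln(2) / ln(1 + r) = 16.93 years


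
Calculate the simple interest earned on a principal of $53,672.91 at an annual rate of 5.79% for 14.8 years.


Simple interest formula: I = P × r × t
I = $53,672.91 × 0.0579 × 14.8
I = $45,993.39

I = P × r × t = $45,993.39


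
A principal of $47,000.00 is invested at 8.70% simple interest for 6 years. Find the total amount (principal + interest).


Total amount formula: A = P(1 + rt) = P + P·r·t
Interest: I = P × r × t = $47,000.00 × 0.087 × 6 = $24,534.00
A = P + I = $47,000.00 + $24,534.00 = $71,534.00

A = P + I = P(1 + rt) = $71,534.00


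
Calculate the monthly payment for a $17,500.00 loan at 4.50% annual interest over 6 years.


Loan payment formula: PMT = PV × r / (1 − (1 + r)^(−n))
Monthly rate r = 0.045/12 = 0.00375, n = 72 months
Denominator: 1 − (1 + 0.045/12)^(−72) = 0.236235
PMT = $17,500.00 × (0.045/12) / 0.236235
PMT = $277.80 per month

PMT = PV × r / (1-(1+r)^(-n)) = $277.80/month


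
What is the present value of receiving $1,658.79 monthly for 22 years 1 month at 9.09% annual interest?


Present value of an ordinary annuity: PV = PMT × (1 − (1 + r)^(−n)) / r
Monthly rate r = 0.0909/12 = 0.007575, n = 265
PV = $1,658.79 × (1 − (1 + 0.0909/12)^(−265)) / (0.0909/12)
PV = $1,658.79 × 114.143767
PV = $189,340.54

PV = PMT × (1-(1+r)^(-n))/r = $189,340.54


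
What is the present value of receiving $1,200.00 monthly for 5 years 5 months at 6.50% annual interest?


Present value of an ordinary annuity: PV = PMT × (1 − (1 + r)^(−n)) / r
Monthly rate r = 0.065/12 ≈ 0.00541667, n = 65
PV = $1,200.00 × (1 − (1 + 0.065/12)^(−65)) / (0.065/12)
PV = $1,200.00 × 54.666464
PV = $65,599.76

PV = PMT × (1-(1+r)^(-n))/r = $65,599.76


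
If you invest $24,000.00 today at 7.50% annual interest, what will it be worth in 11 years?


Future value formula: FV = PV × (1 + r)^t
FV = $24,000.00 × (1 + 0.075)^11
FV = $24,000.00 × 2.2156089
FV = $53,174.61

FV = PV × (1 + r)^t = $53,174.61


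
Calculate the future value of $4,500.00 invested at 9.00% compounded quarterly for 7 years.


Compound interest formula: A = P(1 + r/n)^(nt)
A = $4,500.00 × (1 + 0.09/4)^(4 × 7)
Growth factor: (1 + 0.09/4)^28 = 1.864545
A = $4,500.00 × 1.864545
A = $8,390.45

A = P(1 + r/n)^(nt) = $8,390.45


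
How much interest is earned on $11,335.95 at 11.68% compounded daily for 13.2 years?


Compound interest earned = final amount − principal.
A = P(1 + r/n)^(nt) = $11,335.95 × (1 + 0.1168/365)^(365 × 13.2) = $52,957.65
Interest = A − P = $52,957.65 − $11,335.95 = $41,621.70

Interest = A - P = $41,621.70


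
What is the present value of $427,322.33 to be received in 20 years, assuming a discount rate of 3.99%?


Present value formula: PV = FV / (1 + r)^t
PV = $427,322.33 / (1 + 0.0399)^20
PV = $427,322.33 / 2.1869133
PV = $195,399.76

PV = FV / (1 + r)^t = $195,399.76


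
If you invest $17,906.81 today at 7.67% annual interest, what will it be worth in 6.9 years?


Future value formula: FV = PV × (1 + r)^t
FV = $17,906.81 × (1 + 0.0767)^6.9
FV = $17,906.81 × 1.665151
FV = $29,817.54

FV = PV × (1 + r)^t = $29,817.54


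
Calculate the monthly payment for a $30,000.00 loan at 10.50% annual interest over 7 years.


Loan payment formula: PMT = PV × r / (1 − (1 + r)^(−n))
Monthly rate r = 0.105/12 = 0.00875, n = 84 months
Denominator: 1 − (1 + 0.105/12)^(−84) = 0.518959
PMT = $30,000.00 × (0.105/12) / 0.518959
PMT = $505.82 per month

PMT = PV × r / (1-(1+r)^(-n)) = $505.82/month


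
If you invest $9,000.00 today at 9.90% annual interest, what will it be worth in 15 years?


Future value formula: FV = PV × (1 + r)^t
FV = $9,000.00 × (1 + 0.099)^15
FV = $9,000.00 × 4.120647
FV = $37,085.82

FV = PV × (1 + r)^t = $37,085.82


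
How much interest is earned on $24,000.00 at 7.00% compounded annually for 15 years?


Compound interest earned = final amount − principal.
A = P(1 + r/n)^(nt) = $24,000.00 × (1 + 0.07/1)^(1 × 15) = $66,216.76
Interest = A − P = $66,216.76 − $24,000.00 = $42,216.76

Interest = A - P = $42,216.76


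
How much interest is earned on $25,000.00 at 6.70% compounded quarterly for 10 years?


Compound interest earned = final amount − principal.
A = P(1 + r/n)^(nt) = $25,000.00 × (1 + 0.067/4)^(4 × 10) = $48,585.56
Interest = A − P = $48,585.56 − $25,000.00 = $23,585.56

Interest = A - P = $23,585.56


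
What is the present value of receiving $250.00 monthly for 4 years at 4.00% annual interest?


Present value of an ordinary annuity: PV = PMT × (1 − (1 + r)^(−n)) / r
Monthly rate r = 0.04/12 ≈ 0.00333333, n = 48
PV = $250.00 × (1 − (1 + 0.04/12)^(−48)) / (0.04/12)
PV = $250.00 × 44.288834
PV = $11,072.21

PV = PMT × (1-(1+r)^(-n))/r = $11,072.21


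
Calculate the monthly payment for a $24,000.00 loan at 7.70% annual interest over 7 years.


Loan payment formula: PMT = PV × r / (1 − (1 + r)^(−n))
Monthly rate r = 0.077/12 ≈ 0.00641667, n = 84 months
Denominator: 1 − (1 + 0.077/12)^(−84) = 0.415663
PMT = $24,000.00 × (0.077/12) / 0.415663
PMT = $370.49 per month

PMT = PV × r / (1-(1+r)^(-n)) = $370.49/month


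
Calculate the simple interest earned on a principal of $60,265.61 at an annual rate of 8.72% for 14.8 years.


Simple interest formula: I = P × r × t
I = $60,265.61 × 0.0872 × 14.8
I = $77,776.39

I = P × r × t = $77,776.39


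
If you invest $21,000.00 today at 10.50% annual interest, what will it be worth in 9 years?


Future value formula: FV = PV × (1 + r)^t
FV = $21,000.00 × (1 + 0.105)^9
FV = $21,000.00 × 2.456182
FV = $51,579.82

FV = PV × (1 + r)^t = $51,579.82
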